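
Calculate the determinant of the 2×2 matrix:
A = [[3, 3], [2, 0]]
-6

For A = [[a, b], [c, d]], det(A) = a*d - b*c.
det(A) = (3)*(0) - (3)*(2) = 0 - 6 = -6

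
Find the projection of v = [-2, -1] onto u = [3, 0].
[-2, 0]

The projection of v onto u is proj_u(v) = ((v·u) / (u·u)) · u.
v·u = (-2)*(3) + (-1)*(0) = -6.
u·u = (3)*(3) + (0)*(0) = 9.
coefficient = -6 / 9 = -2/3.
proj_u(v) = -2/3 · [3, 0] = [-2, 0].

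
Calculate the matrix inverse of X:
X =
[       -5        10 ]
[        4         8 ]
det(X) = -80
X⁻¹ =
[    -1/10       1/8 ]
[     1/20      1/16 ]

For a 2×2 matrix X = [[a, b], [c, d]] with det(X) ≠ 0, X⁻¹ = (1/det(X)) * [[d, -b], [-c, a]].
det(X) = (-5)*(8) - (10)*(4) = -40 - 40 = -80.
X⁻¹ = (1/-80) * [[8, -10], [-4, -5]].
Dividing each entry by -80 and reducing:
X⁻¹ =
[    -1/10       1/8 ]
[     1/20      1/16 ]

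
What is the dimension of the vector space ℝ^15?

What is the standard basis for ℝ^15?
Dimension = 15; standard basis = {e_1, e_2, e_3, …, e_15}

ℝ^15 is the space of 15-tuples of real numbers; its dimension is 15.
The standard basis consists of 15 vectors: e_1, e_2, e_3, …, e_15, where e_i is the vector with 1 in position i and 0 elsewhere.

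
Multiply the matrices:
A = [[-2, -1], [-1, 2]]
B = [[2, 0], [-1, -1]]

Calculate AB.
[[-3, 1], [-4, -2]]

Each entry (i,j) of AB = sum over k of A[i][k]*B[k][j].
(AB)[0][0] = (-2)*(2) + (-1)*(-1) = -3
(AB)[0][1] = (-2)*(0) + (-1)*(-1) = 1
(AB)[1][0] = (-1)*(2) + (2)*(-1) = -4
(AB)[1][1] = (-1)*(0) + (2)*(-1) = -2
AB = [[-3, 1], [-4, -2]]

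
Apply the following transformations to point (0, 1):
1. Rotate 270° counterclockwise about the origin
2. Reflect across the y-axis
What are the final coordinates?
(-1, 0)

Step 1: Rotate 270° → (1, 0)
Step 2: Reflect across the y-axis → (-1, 0)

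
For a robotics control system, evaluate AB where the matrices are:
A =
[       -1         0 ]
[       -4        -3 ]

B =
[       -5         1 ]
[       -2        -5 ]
AB =
[        5        -1 ]
[       26        11 ]

Matrix multiplication: (AB)[i][j] = sum over k of A[i][k] * B[k][j].
  (AB)[0][0] = (-1)*(-5) + (0)*(-2) = 5
  (AB)[0][1] = (-1)*(1) + (0)*(-5) = -1
  (AB)[1][0] = (-4)*(-5) + (-3)*(-2) = 26
  (AB)[1][1] = (-4)*(1) + (-3)*(-5) = 11
AB =
[        5        -1 ]
[       26        11 ]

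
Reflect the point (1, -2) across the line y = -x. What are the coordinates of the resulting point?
(2, -1)

Reflection across line y = -x: (1, -2) → (2, -1)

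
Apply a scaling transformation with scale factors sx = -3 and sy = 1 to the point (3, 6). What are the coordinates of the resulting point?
(-9, 6)

Scaling matrix:
[[-3, 0], [0, 1]]
Result: (3 × -3, 6 × 1) = (-9, 6)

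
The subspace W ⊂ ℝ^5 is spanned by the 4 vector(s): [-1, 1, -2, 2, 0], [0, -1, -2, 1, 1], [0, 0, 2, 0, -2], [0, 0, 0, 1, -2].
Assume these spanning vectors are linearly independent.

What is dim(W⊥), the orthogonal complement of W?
dim(W⊥) = 1

For any subspace W of ℝ^n, dim(W) + dim(W⊥) = n (the whole-space dimension).
Here the given 4 vectors are linearly independent, so dim(W) = 4.
Thus dim(W⊥) = n - dim(W) = 5 - 4 = 1.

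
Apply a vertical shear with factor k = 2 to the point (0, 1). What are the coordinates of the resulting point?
(0, 1)

Shear matrix for vertical shear with factor k = 2:
[[1, 0], [2, 1]]
Result: (0, 1) → (0, 1)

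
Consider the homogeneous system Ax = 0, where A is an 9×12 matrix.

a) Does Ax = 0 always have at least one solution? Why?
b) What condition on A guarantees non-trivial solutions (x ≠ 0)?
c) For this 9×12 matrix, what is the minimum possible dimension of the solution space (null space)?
a) Yes, x = 0 is always a solution. b) When A has linearly dependent columns (rank < n). c) Minimum nullity = 3.

a) x = 0 satisfies A·0 = 0, so the zero vector is always a solution.
b) Non-trivial solutions exist iff the columns of A are linearly dependent, equivalently rank(A) < n (the number of columns).
c) By rank-nullity, rank(A) + nullity(A) = n = 12. Since A has only 9 rows, rank(A) ≤ 9, so nullity(A) ≥ 12 - 9 = 3.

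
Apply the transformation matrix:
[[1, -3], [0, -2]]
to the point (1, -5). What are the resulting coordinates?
(16, 10)

Matrix multiplication:
[[1, -3], [0, -2]] × [1, -5]ᵀ
= [1×1 + -3×-5, 0×1 + -2×-5]ᵀ
= [16.0000, 10.0000]ᵀ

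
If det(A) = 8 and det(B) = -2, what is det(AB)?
-16

Use the multiplicative property of determinants: det(AB) = det(A)*det(B).
det(AB) = (8)*(-2) = -16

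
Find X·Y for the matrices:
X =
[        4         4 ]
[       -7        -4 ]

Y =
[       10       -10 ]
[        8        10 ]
XY =
[       72         0 ]
[     -102        30 ]

Matrix multiplication: (XY)[i][j] = sum over k of X[i][k] * Y[k][j].
  (XY)[0][0] = (4)*(10) + (4)*(8) = 72
  (XY)[0][1] = (4)*(-10) + (4)*(10) = 0
  (XY)[1][0] = (-7)*(10) + (-4)*(8) = -102
  (XY)[1][1] = (-7)*(-10) + (-4)*(10) = 30
XY =
[       72         0 ]
[     -102        30 ]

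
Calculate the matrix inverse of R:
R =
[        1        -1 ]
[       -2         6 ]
det(R) = 4
R⁻¹ =
[      3/2       1/4 ]
[      1/2       1/4 ]

For a 2×2 matrix R = [[a, b], [c, d]] with det(R) ≠ 0, R⁻¹ = (1/det(R)) * [[d, -b], [-c, a]].
det(R) = (1)*(6) - (-1)*(-2) = 6 - 2 = 4.
R⁻¹ = (1/4) * [[6, 1], [2, 1]].
Dividing each entry by 4 and reducing:
R⁻¹ =
[      3/2       1/4 ]
[      1/2       1/4 ]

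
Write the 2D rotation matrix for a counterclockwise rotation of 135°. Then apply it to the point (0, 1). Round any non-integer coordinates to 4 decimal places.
R = [[-√2/2, -√2/2], [√2/2, -√2/2]]; R·(0, 1) = (-0.7071, -0.7071)

Rotation matrix formula: R(θ) = [[cos θ, -sin θ], [sin θ, cos θ]]
For θ = 135°:
cos(135°) = -√2/2
sin(135°) = √2/2
R = [[-√2/2, -√2/2], [√2/2, -√2/2]]
Apply to (0, 1): [-√2/2·0 + (-√2/2)·1, √2/2·0 + -√2/2·1] = (-0.7071, -0.7071)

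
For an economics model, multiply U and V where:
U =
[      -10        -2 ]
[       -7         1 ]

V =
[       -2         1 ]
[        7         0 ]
UV =
[        6       -10 ]
[       21        -7 ]

Matrix multiplication: (UV)[i][j] = sum over k of U[i][k] * V[k][j].
  (UV)[0][0] = (-10)*(-2) + (-2)*(7) = 6
  (UV)[0][1] = (-10)*(1) + (-2)*(0) = -10
  (UV)[1][0] = (-7)*(-2) + (1)*(7) = 21
  (UV)[1][1] = (-7)*(1) + (1)*(0) = -7
UV =
[        6       -10 ]
[       21        -7 ]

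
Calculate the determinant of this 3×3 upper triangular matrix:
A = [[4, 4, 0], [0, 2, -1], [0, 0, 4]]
32

The determinant of a triangular matrix is the product of its diagonal entries (the off-diagonal entries above the diagonal do not affect it).
det(A) = (4) * (2) * (4) = 32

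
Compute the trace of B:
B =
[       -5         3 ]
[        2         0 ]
tr(B) = -5 + 0 = -5

The trace of a square matrix is the sum of its diagonal entries.
Diagonal entries of B: B[0][0] = -5, B[1][1] = 0.
tr(B) = -5 + 0 = -5.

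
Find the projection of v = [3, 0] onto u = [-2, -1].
[12/5, 6/5]

The projection of v onto u is proj_u(v) = ((v·u) / (u·u)) · u.
v·u = (3)*(-2) + (0)*(-1) = -6.
u·u = (-2)*(-2) + (-1)*(-1) = 5.
coefficient = -6 / 5 = -6/5.
proj_u(v) = -6/5 · [-2, -1] = [12/5, 6/5].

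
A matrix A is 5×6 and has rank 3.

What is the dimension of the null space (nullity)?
3

The rank-nullity theorem for an m×n matrix states:
rank(A) + nullity(A) = n (the number of columns).
Here n = 6 and rank(A) = 3, so nullity(A) = 6 - 3 = 3.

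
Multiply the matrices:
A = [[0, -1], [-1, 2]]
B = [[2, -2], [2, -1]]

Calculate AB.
[[-2, 1], [2, 0]]

Each entry (i,j) of AB = sum over k of A[i][k]*B[k][j].
(AB)[0][0] = (0)*(2) + (-1)*(2) = -2
(AB)[0][1] = (0)*(-2) + (-1)*(-1) = 1
(AB)[1][0] = (-1)*(2) + (2)*(2) = 2
(AB)[1][1] = (-1)*(-2) + (2)*(-1) = 0
AB = [[-2, 1], [2, 0]]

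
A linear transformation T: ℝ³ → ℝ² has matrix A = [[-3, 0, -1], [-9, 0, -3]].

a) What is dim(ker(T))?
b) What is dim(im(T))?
dim(ker) = 2, dim(im) = 1

Observe that row 2 = 3 × row 1 (so the rows are linearly dependent).
Thus rank(A) = 1 (only one linearly independent row).
dim(im(T)) = rank(A) = 1.
By the rank-nullity theorem applied to T: ℝ³ → ℝ², rank(A) + nullity(A) = 3 (the domain dimension), so dim(ker(T)) = 3 - 1 = 2.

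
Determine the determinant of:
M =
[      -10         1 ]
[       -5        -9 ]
det(M) = 95

For a 2×2 matrix [[a, b], [c, d]], det = a*d - b*c.
det(M) = (-10)*(-9) - (1)*(-5) = 90 + 5 = 95.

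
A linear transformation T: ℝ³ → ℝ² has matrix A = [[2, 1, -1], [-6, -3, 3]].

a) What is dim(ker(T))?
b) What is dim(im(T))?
dim(ker) = 2, dim(im) = 1

Observe that row 2 = -3 × row 1 (so the rows are linearly dependent).
Thus rank(A) = 1 (only one linearly independent row).
dim(im(T)) = rank(A) = 1.
By the rank-nullity theorem applied to T: ℝ³ → ℝ², rank(A) + nullity(A) = 3 (the domain dimension), so dim(ker(T)) = 3 - 1 = 2.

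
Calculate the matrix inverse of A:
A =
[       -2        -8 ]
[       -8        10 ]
det(A) = -84
A⁻¹ =
[    -5/42     -2/21 ]
[    -2/21      1/42 ]

For a 2×2 matrix A = [[a, b], [c, d]] with det(A) ≠ 0, A⁻¹ = (1/det(A)) * [[d, -b], [-c, a]].
det(A) = (-2)*(10) - (-8)*(-8) = -20 - 64 = -84.
A⁻¹ = (1/-84) * [[10, 8], [8, -2]].
Dividing each entry by -84 and reducing:
A⁻¹ =
[    -5/42     -2/21 ]
[    -2/21      1/42 ]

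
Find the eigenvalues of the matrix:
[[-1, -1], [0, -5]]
λ = -5 and λ = -1

Characteristic equation: det(A - λI) = 0
λ² - (trace)λ + (det) = 0
λ² - (-6)λ + (5) = 0
λ² + 6λ + 5 = 0
Solving: λ = -5, -1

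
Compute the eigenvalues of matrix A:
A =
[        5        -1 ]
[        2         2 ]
λ = 3, 4

Solve det(A - λI) = 0. For a 2×2 matrix the characteristic equation is λ² - (trace)λ + det = 0.
trace(A) = a + d = 5 + 2 = 7.
det(A) = a*d - b*c = (5)*(2) - (-1)*(2) = 10 + 2 = 12.
Characteristic equation: λ² - (7)λ + (12) = 0.
Discriminant = (7)² - 4*(12) = 49 - 48 = 1.
λ = (7 ± √1) / 2 = (7 ± 1) / 2 = 3, 4.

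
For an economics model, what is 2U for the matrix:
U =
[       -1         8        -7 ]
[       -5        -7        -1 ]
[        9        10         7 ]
2U =
[       -2        16       -14 ]
[      -10       -14        -2 ]
[       18        20        14 ]

Scalar multiplication is elementwise: (2U)[i][j] = 2 * U[i][j].
  (2U)[0][0] = 2 * (-1) = -2
  (2U)[0][1] = 2 * (8) = 16
  (2U)[0][2] = 2 * (-7) = -14
  (2U)[1][0] = 2 * (-5) = -10
  (2U)[1][1] = 2 * (-7) = -14
  (2U)[1][2] = 2 * (-1) = -2
  (2U)[2][0] = 2 * (9) = 18
  (2U)[2][1] = 2 * (10) = 20
  (2U)[2][2] = 2 * (7) = 14
2U =
[       -2        16       -14 ]
[      -10       -14        -2 ]
[       18        20        14 ]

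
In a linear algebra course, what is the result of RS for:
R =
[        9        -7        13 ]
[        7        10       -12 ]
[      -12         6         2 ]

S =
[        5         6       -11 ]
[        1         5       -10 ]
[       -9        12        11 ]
RS =
[      -79       175       114 ]
[      153       -52      -309 ]
[      -72       -18        94 ]

Matrix multiplication: (RS)[i][j] = sum over k of R[i][k] * S[k][j].
  (RS)[0][0] = (9)*(5) + (-7)*(1) + (13)*(-9) = -79
  (RS)[0][1] = (9)*(6) + (-7)*(5) + (13)*(12) = 175
  (RS)[0][2] = (9)*(-11) + (-7)*(-10) + (13)*(11) = 114
  (RS)[1][0] = (7)*(5) + (10)*(1) + (-12)*(-9) = 153
  (RS)[1][1] = (7)*(6) + (10)*(5) + (-12)*(12) = -52
  (RS)[1][2] = (7)*(-11) + (10)*(-10) + (-12)*(11) = -309
  (RS)[2][0] = (-12)*(5) + (6)*(1) + (2)*(-9) = -72
  (RS)[2][1] = (-12)*(6) + (6)*(5) + (2)*(12) = -18
  (RS)[2][2] = (-12)*(-11) + (6)*(-10) + (2)*(11) = 94
RS =
[      -79       175       114 ]
[      153       -52      -309 ]
[      -72       -18        94 ]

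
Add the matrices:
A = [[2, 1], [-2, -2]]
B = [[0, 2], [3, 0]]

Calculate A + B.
[[2, 3], [1, -2]]

Add corresponding elements:
(2)+(0)=2
(1)+(2)=3
(-2)+(3)=1
(-2)+(0)=-2
A + B = [[2, 3], [1, -2]]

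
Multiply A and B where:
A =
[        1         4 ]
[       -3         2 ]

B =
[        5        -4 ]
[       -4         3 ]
AB =
[      -11         8 ]
[      -23        18 ]

Matrix multiplication: (AB)[i][j] = sum over k of A[i][k] * B[k][j].
  (AB)[0][0] = (1)*(5) + (4)*(-4) = -11
  (AB)[0][1] = (1)*(-4) + (4)*(3) = 8
  (AB)[1][0] = (-3)*(5) + (2)*(-4) = -23
  (AB)[1][1] = (-3)*(-4) + (2)*(3) = 18
AB =
[      -11         8 ]
[      -23        18 ]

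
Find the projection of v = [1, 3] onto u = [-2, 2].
[-1, 1]

The projection of v onto u is proj_u(v) = ((v·u) / (u·u)) · u.
v·u = (1)*(-2) + (3)*(2) = 4.
u·u = (-2)*(-2) + (2)*(2) = 8.
coefficient = 4 / 8 = 1/2.
proj_u(v) = 1/2 · [-2, 2] = [-1, 1].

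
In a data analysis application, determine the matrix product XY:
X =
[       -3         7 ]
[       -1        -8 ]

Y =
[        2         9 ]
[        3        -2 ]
XY =
[       15       -41 ]
[      -26         7 ]

Matrix multiplication: (XY)[i][j] = sum over k of X[i][k] * Y[k][j].
  (XY)[0][0] = (-3)*(2) + (7)*(3) = 15
  (XY)[0][1] = (-3)*(9) + (7)*(-2) = -41
  (XY)[1][0] = (-1)*(2) + (-8)*(3) = -26
  (XY)[1][1] = (-1)*(9) + (-8)*(-2) = 7
XY =
[       15       -41 ]
[      -26         7 ]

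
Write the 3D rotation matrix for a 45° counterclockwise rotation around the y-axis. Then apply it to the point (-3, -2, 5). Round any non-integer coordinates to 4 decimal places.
R = [[√2/2, 0, √2/2], [0, 1, 0], [-√2/2, 0, √2/2]]; R·(-3, -2, 5) = (1.4142, -2.0000, 5.6569)

Rotation matrix for 45° around y-axis:
cos(45°) = √2/2, sin(45°) = √2/2
R = [[√2/2, 0, √2/2], [0, 1, 0], [-√2/2, 0, √2/2]]
Apply to (-3, -2, 5): R·[-3, -2, 5]ᵀ = (1.4142, -2.0000, 5.6569)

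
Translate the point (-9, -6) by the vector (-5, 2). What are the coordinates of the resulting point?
(-14, -4)

Translation by (-5, 2):
x' = -9 + -5 = -14
y' = -6 + 2 = -4
Homogeneous matrix: [[1, 0, -5], [0, 1, 2], [0, 0, 1]]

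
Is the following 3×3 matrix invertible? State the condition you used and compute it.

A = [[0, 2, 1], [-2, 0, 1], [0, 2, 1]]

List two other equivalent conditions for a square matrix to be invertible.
No, not invertible; det(A) = 0 (two rows are equal, so the rows are linearly dependent). Equivalent conditions (failing for this A): rank(A) < 3; Ax = 0 has non-trivial solutions; 0 is an eigenvalue; the columns are linearly dependent.

To check invertibility, compute det(A).
In this matrix, row 0 and the last row are identical, so one row is a scalar multiple of another and the rows are linearly dependent.
A matrix with linearly dependent rows has det = 0 and is not invertible.
Equivalent failed conditions:
- rank(A) < 3.
- Ax = 0 has non-trivial solutions.
- 0 is an eigenvalue.
- The columns are linearly dependent.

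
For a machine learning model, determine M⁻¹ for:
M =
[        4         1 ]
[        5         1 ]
det(M) = -1
M⁻¹ =
[       -1         1 ]
[        5        -4 ]

For a 2×2 matrix M = [[a, b], [c, d]] with det(M) ≠ 0, M⁻¹ = (1/det(M)) * [[d, -b], [-c, a]].
det(M) = (4)*(1) - (1)*(5) = 4 - 5 = -1.
M⁻¹ = (1/-1) * [[1, -1], [-5, 4]].
Dividing each entry by -1 and reducing:
M⁻¹ =
[       -1         1 ]
[        5        -4 ]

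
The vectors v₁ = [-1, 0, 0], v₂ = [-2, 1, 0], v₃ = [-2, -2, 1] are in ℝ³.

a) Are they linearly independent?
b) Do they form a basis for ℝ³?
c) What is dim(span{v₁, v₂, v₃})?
Yes independent, yes basis, dim = 3

Stack v₁, v₂, v₃ as rows of a 3×3 matrix.
[[-1, 0, 0]; [-2, 1, 0]; [-2, -2, 1]] is already lower triangular with nonzero diagonal entries (-1, 1, 1), so its determinant is the product of the diagonal entries, det = (-1)·(1)·(1) = -1 ≠ 0, and the rows are linearly independent.
Three linearly independent vectors in ℝ³ form a basis for ℝ³, so dim(span{v₁,v₂,v₃}) = 3.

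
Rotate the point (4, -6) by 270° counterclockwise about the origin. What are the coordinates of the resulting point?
(-6, -4)

Rotation matrix R(θ) = [[cos θ, -sin θ], [sin θ, cos θ]]; for θ = 270°:
R = [[0, 1], [-1, 0]]
Result: R × [4, -6]ᵀ = [0·4 + (1)·-6, -1·4 + (0)·-6]ᵀ = (-6, -4)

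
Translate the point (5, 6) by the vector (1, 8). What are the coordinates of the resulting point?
(6, 14)

Translation by (1, 8):
x' = 5 + 1 = 6
y' = 6 + 8 = 14
Homogeneous matrix: [[1, 0, 1], [0, 1, 8], [0, 0, 1]]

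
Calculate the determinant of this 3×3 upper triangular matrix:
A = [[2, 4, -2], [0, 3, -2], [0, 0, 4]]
24

The determinant of a triangular matrix is the product of its diagonal entries (the off-diagonal entries above the diagonal do not affect it).
det(A) = (2) * (3) * (4) = 24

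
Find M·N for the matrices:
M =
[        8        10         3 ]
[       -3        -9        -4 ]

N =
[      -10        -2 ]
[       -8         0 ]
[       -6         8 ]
MN =
[     -178         8 ]
[      126       -26 ]

Matrix multiplication: (MN)[i][j] = sum over k of M[i][k] * N[k][j].
  (MN)[0][0] = (8)*(-10) + (10)*(-8) + (3)*(-6) = -178
  (MN)[0][1] = (8)*(-2) + (10)*(0) + (3)*(8) = 8
  (MN)[1][0] = (-3)*(-10) + (-9)*(-8) + (-4)*(-6) = 126
  (MN)[1][1] = (-3)*(-2) + (-9)*(0) + (-4)*(8) = -26
MN =
[     -178         8 ]
[      126       -26 ]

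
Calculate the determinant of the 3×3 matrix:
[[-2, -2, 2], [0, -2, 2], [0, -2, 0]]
-8

Expansion along first row:
det = -2·det([[-2,2],[-2,0]]) - -2·det([[0,2],[0,0]]) + 2·det([[0,-2],[0,-2]])
    = -2·(-2·0 - 2·-2) - -2·(0·0 - 2·0) + 2·(0·-2 - -2·0)
    = -2·4 - -2·0 + 2·0
    = -8 + 0 + 0 = -8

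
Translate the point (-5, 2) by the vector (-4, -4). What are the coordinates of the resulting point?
(-9, -2)

Translation by (-4, -4):
x' = -5 + -4 = -9
y' = 2 + -4 = -2
Homogeneous matrix: [[1, 0, -4], [0, 1, -4], [0, 0, 1]]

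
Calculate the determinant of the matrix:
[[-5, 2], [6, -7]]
23

For a 2×2 matrix [[a, b], [c, d]], det = ad - bc
det = (-5)(-7) - (2)(6) = 35 - 12 = 23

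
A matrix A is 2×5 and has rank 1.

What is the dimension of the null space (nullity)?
4

The rank-nullity theorem for an m×n matrix states:
rank(A) + nullity(A) = n (the number of columns).
Here n = 5 and rank(A) = 1, so nullity(A) = 5 - 1 = 4.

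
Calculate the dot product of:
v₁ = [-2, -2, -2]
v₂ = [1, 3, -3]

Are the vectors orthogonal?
-2, No

The dot product is the sum of products of corresponding components.
v₁·v₂ = (-2)*(1) + (-2)*(3) + (-2)*(-3) = -2 - 6 + 6 = -2.
Two vectors are orthogonal iff their dot product is 0; here the dot product is -2, so the vectors are not orthogonal.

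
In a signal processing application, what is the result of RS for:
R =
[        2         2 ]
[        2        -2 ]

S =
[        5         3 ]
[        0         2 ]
RS =
[       10        10 ]
[       10         2 ]

Matrix multiplication: (RS)[i][j] = sum over k of R[i][k] * S[k][j].
  (RS)[0][0] = (2)*(5) + (2)*(0) = 10
  (RS)[0][1] = (2)*(3) + (2)*(2) = 10
  (RS)[1][0] = (2)*(5) + (-2)*(0) = 10
  (RS)[1][1] = (2)*(3) + (-2)*(2) = 2
RS =
[       10        10 ]
[       10         2 ]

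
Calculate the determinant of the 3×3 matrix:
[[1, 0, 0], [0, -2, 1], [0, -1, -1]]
3

Expansion along first row:
det = 1·det([[-2,1],[-1,-1]]) - 0·det([[0,1],[0,-1]]) + 0·det([[0,-2],[0,-1]])
    = 1·(-2·-1 - 1·-1) - 0·(0·-1 - 1·0) + 0·(0·-1 - -2·0)
    = 1·3 - 0·0 + 0·0
    = 3 + 0 + 0 = 3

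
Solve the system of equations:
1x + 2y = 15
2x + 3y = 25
x = 5, y = 5

Use elimination (row reduction):
Equation 1: 1x + 2y = 15.
Equation 2: 2x + 3y = 25.
Multiply Eq1 by 2 and Eq2 by 1: 2x + 4y = 30;  2x + 3y = 25.
Subtract: (-1)y = -5, so y = 5.
Back-substitute into Eq1: 1x + 2*(5) = 15, so x = 5.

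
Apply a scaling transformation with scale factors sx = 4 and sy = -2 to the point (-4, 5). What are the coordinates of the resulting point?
(-16, -10)

Scaling matrix:
[[4, 0], [0, -2]]
Result: (-4 × 4, 5 × -2) = (-16, -10)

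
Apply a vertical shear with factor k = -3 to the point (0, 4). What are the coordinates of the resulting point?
(0, 4)

Shear matrix for vertical shear with factor k = -3:
[[1, 0], [-3, 1]]
Result: (0, 4) → (0, 4)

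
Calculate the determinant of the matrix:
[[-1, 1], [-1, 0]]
1

For a 2×2 matrix [[a, b], [c, d]], det = ad - bc
det = (-1)(0) - (1)(-1) = 0 - -1 = 1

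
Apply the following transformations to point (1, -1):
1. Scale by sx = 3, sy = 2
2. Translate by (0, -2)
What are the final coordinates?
(3, -4)

Step 1: Scale (1, -1) by (sx, sy) = (3, 2) → (3, -2)
Step 2: Translate by (0, -2) → (3, -4)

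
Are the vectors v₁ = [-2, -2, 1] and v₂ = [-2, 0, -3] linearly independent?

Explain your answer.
Yes, linearly independent

Two vectors are linearly dependent iff one is a scalar multiple of the other.
No single scalar k satisfies v₂ = k·v₁ (the ratios of corresponding entries disagree), so v₁ and v₂ are linearly independent.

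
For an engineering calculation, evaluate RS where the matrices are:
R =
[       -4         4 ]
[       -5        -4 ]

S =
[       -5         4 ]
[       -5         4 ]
RS =
[        0         0 ]
[       45       -36 ]

Matrix multiplication: (RS)[i][j] = sum over k of R[i][k] * S[k][j].
  (RS)[0][0] = (-4)*(-5) + (4)*(-5) = 0
  (RS)[0][1] = (-4)*(4) + (4)*(4) = 0
  (RS)[1][0] = (-5)*(-5) + (-4)*(-5) = 45
  (RS)[1][1] = (-5)*(4) + (-4)*(4) = -36
RS =
[        0         0 ]
[       45       -36 ]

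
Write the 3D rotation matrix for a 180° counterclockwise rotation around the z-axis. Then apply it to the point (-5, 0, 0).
R = [[-1, 0, 0], [0, -1, 0], [0, 0, 1]]; R·(-5, 0, 0) = (5, 0, 0)

Rotation matrix for 180° around z-axis:
cos(180°) = -1, sin(180°) = 0
R = [[-1, 0, 0], [0, -1, 0], [0, 0, 1]]
Apply to (-5, 0, 0): R·[-5, 0, 0]ᵀ = (5, 0, 0)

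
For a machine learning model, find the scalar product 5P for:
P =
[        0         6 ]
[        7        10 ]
5P =
[        0        30 ]
[       35        50 ]

Scalar multiplication is elementwise: (5P)[i][j] = 5 * P[i][j].
  (5P)[0][0] = 5 * (0) = 0
  (5P)[0][1] = 5 * (6) = 30
  (5P)[1][0] = 5 * (7) = 35
  (5P)[1][1] = 5 * (10) = 50
5P =
[        0        30 ]
[       35        50 ]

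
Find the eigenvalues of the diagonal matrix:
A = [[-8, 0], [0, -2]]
λ₁ = -8, λ₂ = -2

The characteristic polynomial of A is det(A - λI) = (-8 - λ)(-2 - λ) = 0.
The roots are λ = -8 and λ = -2, so the eigenvalues are the diagonal entries.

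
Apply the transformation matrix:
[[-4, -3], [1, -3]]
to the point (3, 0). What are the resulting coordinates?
(-12, 3)

Matrix multiplication:
[[-4, -3], [1, -3]] × [3, 0]ᵀ
= [-4×3 + -3×0, 1×3 + -3×0]ᵀ
= [-12.0000, 3.0000]ᵀ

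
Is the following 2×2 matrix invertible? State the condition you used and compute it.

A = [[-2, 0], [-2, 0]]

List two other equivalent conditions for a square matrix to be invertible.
No, not invertible; det(A) = 0 (two rows are equal, so the rows are linearly dependent). Equivalent conditions (failing for this A): rank(A) < 2; Ax = 0 has non-trivial solutions; 0 is an eigenvalue; the columns are linearly dependent.

To check invertibility, compute det(A).
In this matrix, row 0 and the last row are identical, so one row is a scalar multiple of another and the rows are linearly dependent.
A matrix with linearly dependent rows has det = 0 and is not invertible.
Equivalent failed conditions:
- rank(A) < 2.
- Ax = 0 has non-trivial solutions.
- 0 is an eigenvalue.
- The columns are linearly dependent.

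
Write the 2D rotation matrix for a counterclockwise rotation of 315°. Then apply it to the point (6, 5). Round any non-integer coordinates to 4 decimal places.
R = [[√2/2, √2/2], [-√2/2, √2/2]]; R·(6, 5) = (7.7782, -0.7071)

Rotation matrix formula: R(θ) = [[cos θ, -sin θ], [sin θ, cos θ]]
For θ = 315°:
cos(315°) = √2/2
sin(315°) = -√2/2
R = [[√2/2, √2/2], [-√2/2, √2/2]]
Apply to (6, 5): [√2/2·6 + (√2/2)·5, -√2/2·6 + √2/2·5] = (7.7782, -0.7071)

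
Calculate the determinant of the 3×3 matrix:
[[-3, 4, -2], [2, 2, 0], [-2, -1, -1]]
10

Expansion along first row:
det = -3·det([[2,0],[-1,-1]]) - 4·det([[2,0],[-2,-1]]) + -2·det([[2,2],[-2,-1]])
    = -3·(2·-1 - 0·-1) - 4·(2·-1 - 0·-2) + -2·(2·-1 - 2·-2)
    = -3·-2 - 4·-2 + -2·2
    = 6 + 8 + -4 = 10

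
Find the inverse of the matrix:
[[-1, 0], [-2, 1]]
[[-1, 0], [-2, 1]]

For [[a,b],[c,d]], inverse = (1/det)·[[d,-b],[-c,a]]
det = -1·1 - 0·-2 = -1
Inverse = (1/-1)·[[1, 0], [2, -1]]
        = [[-1, 0], [-2, 1]]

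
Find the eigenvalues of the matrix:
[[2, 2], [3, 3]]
λ = 0 and λ = 5

Characteristic equation: det(A - λI) = 0
λ² - (trace)λ + (det) = 0
λ² - (5)λ + (0) = 0
λ² - 5λ + 0 = 0
Solving: λ = 0, 5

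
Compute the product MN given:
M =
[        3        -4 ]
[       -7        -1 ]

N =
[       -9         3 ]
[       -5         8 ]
MN =
[       -7       -23 ]
[       68       -29 ]

Matrix multiplication: (MN)[i][j] = sum over k of M[i][k] * N[k][j].
  (MN)[0][0] = (3)*(-9) + (-4)*(-5) = -7
  (MN)[0][1] = (3)*(3) + (-4)*(8) = -23
  (MN)[1][0] = (-7)*(-9) + (-1)*(-5) = 68
  (MN)[1][1] = (-7)*(3) + (-1)*(8) = -29
MN =
[       -7       -23 ]
[       68       -29 ]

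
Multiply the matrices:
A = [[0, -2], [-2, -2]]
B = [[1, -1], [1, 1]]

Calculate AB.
[[-2, -2], [-4, 0]]

Each entry (i,j) of AB = sum over k of A[i][k]*B[k][j].
(AB)[0][0] = (0)*(1) + (-2)*(1) = -2
(AB)[0][1] = (0)*(-1) + (-2)*(1) = -2
(AB)[1][0] = (-2)*(1) + (-2)*(1) = -4
(AB)[1][1] = (-2)*(-1) + (-2)*(1) = 0
AB = [[-2, -2], [-4, 0]]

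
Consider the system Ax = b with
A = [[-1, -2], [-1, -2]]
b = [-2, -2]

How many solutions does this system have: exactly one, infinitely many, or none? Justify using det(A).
Infinitely many solutions

det(A) = (-1)*(-2) - (-2)*(-1) = 0, so A is singular (column 2 is 2 times column 1).
b = [-2, -2] = 2 * column 1 of A, so b lies in the column space of A.
A singular matrix whose right-hand side is in its column space gives a 1-parameter family of solutions — infinitely many.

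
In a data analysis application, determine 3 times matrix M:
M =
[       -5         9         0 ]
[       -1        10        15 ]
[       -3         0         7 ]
3M =
[      -15        27         0 ]
[       -3        30        45 ]
[       -9         0        21 ]

Scalar multiplication is elementwise: (3M)[i][j] = 3 * M[i][j].
  (3M)[0][0] = 3 * (-5) = -15
  (3M)[0][1] = 3 * (9) = 27
  (3M)[0][2] = 3 * (0) = 0
  (3M)[1][0] = 3 * (-1) = -3
  (3M)[1][1] = 3 * (10) = 30
  (3M)[1][2] = 3 * (15) = 45
  (3M)[2][0] = 3 * (-3) = -9
  (3M)[2][1] = 3 * (0) = 0
  (3M)[2][2] = 3 * (7) = 21
3M =
[      -15        27         0 ]
[       -3        30        45 ]
[       -9         0        21 ]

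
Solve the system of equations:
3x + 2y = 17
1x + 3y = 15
x = 3, y = 4

Use elimination (row reduction):
Equation 1: 3x + 2y = 17.
Equation 2: 1x + 3y = 15.
Multiply Eq1 by 1 and Eq2 by 3: 3x + 2y = 17;  3x + 9y = 45.
Subtract: (7)y = 28, so y = 4.
Back-substitute into Eq1: 3x + 2*(4) = 17, so x = 3.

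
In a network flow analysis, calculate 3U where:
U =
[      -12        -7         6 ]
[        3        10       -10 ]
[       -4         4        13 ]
3U =
[      -36       -21        18 ]
[        9        30       -30 ]
[      -12        12        39 ]

Scalar multiplication is elementwise: (3U)[i][j] = 3 * U[i][j].
  (3U)[0][0] = 3 * (-12) = -36
  (3U)[0][1] = 3 * (-7) = -21
  (3U)[0][2] = 3 * (6) = 18
  (3U)[1][0] = 3 * (3) = 9
  (3U)[1][1] = 3 * (10) = 30
  (3U)[1][2] = 3 * (-10) = -30
  (3U)[2][0] = 3 * (-4) = -12
  (3U)[2][1] = 3 * (4) = 12
  (3U)[2][2] = 3 * (13) = 39
3U =
[      -36       -21        18 ]
[        9        30       -30 ]
[      -12        12        39 ]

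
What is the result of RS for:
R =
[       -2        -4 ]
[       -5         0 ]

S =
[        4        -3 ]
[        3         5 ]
RS =
[      -20       -14 ]
[      -20        15 ]

Matrix multiplication: (RS)[i][j] = sum over k of R[i][k] * S[k][j].
  (RS)[0][0] = (-2)*(4) + (-4)*(3) = -20
  (RS)[0][1] = (-2)*(-3) + (-4)*(5) = -14
  (RS)[1][0] = (-5)*(4) + (0)*(3) = -20
  (RS)[1][1] = (-5)*(-3) + (0)*(5) = 15
RS =
[      -20       -14 ]
[      -20        15 ]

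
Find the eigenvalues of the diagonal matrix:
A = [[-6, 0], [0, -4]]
λ₁ = -6, λ₂ = -4

The characteristic polynomial of A is det(A - λI) = (-6 - λ)(-4 - λ) = 0.
The roots are λ = -6 and λ = -4, so the eigenvalues are the diagonal entries.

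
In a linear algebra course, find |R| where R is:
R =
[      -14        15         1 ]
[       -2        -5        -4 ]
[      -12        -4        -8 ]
det(R) = 92

Expand along row 0 (cofactor expansion): det(R) = a*(e*i - f*h) - b*(d*i - f*g) + c*(d*h - e*g), where the 3×3 is [[a, b, c], [d, e, f], [g, h, i]].
Minor M_00 = (-5)*(-8) - (-4)*(-4) = 40 - 16 = 24.
Minor M_01 = (-2)*(-8) - (-4)*(-12) = 16 - 48 = -32.
Minor M_02 = (-2)*(-4) - (-5)*(-12) = 8 - 60 = -52.
det(R) = (-14)*(24) - (15)*(-32) + (1)*(-52) = -336 + 480 - 52 = 92.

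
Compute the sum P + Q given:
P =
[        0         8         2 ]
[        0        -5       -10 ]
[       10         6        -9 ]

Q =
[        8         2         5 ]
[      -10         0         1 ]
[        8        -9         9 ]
P + Q =
[        8        10         7 ]
[      -10        -5        -9 ]
[       18        -3         0 ]

Matrix addition is elementwise: (P+Q)[i][j] = P[i][j] + Q[i][j].
  (P+Q)[0][0] = (0) + (8) = 8
  (P+Q)[0][1] = (8) + (2) = 10
  (P+Q)[0][2] = (2) + (5) = 7
  (P+Q)[1][0] = (0) + (-10) = -10
  (P+Q)[1][1] = (-5) + (0) = -5
  (P+Q)[1][2] = (-10) + (1) = -9
  (P+Q)[2][0] = (10) + (8) = 18
  (P+Q)[2][1] = (6) + (-9) = -3
  (P+Q)[2][2] = (-9) + (9) = 0
P + Q =
[        8        10         7 ]
[      -10        -5        -9 ]
[       18        -3         0 ]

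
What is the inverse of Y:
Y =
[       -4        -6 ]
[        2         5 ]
det(Y) = -8
Y⁻¹ =
[     -5/8      -3/4 ]
[      1/4       1/2 ]

For a 2×2 matrix Y = [[a, b], [c, d]] with det(Y) ≠ 0, Y⁻¹ = (1/det(Y)) * [[d, -b], [-c, a]].
det(Y) = (-4)*(5) - (-6)*(2) = -20 + 12 = -8.
Y⁻¹ = (1/-8) * [[5, 6], [-2, -4]].
Dividing each entry by -8 and reducing:
Y⁻¹ =
[     -5/8      -3/4 ]
[      1/4       1/2 ]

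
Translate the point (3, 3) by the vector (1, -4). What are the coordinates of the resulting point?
(4, -1)

Translation by (1, -4):
x' = 3 + 1 = 4
y' = 3 + -4 = -1
Homogeneous matrix: [[1, 0, 1], [0, 1, -4], [0, 0, 1]]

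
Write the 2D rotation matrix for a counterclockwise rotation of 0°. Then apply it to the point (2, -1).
R = [[1, 0], [0, 1]]; R·(2, -1) = (2, -1)

Rotation matrix formula: R(θ) = [[cos θ, -sin θ], [sin θ, cos θ]]
For θ = 0°:
cos(0°) = 1
sin(0°) = 0
R = [[1, 0], [0, 1]]
Apply to (2, -1): [1·2 + (0)·-1, 0·2 + 1·-1] = (2, -1)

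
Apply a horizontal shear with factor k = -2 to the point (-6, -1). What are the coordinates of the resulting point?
(-4, -1)

Shear matrix for horizontal shear with factor k = -2:
[[1, -2], [0, 1]]
Result: (-6, -1) → (-4, -1)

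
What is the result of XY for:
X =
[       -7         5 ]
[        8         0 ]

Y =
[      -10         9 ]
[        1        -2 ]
XY =
[       75       -73 ]
[      -80        72 ]

Matrix multiplication: (XY)[i][j] = sum over k of X[i][k] * Y[k][j].
  (XY)[0][0] = (-7)*(-10) + (5)*(1) = 75
  (XY)[0][1] = (-7)*(9) + (5)*(-2) = -73
  (XY)[1][0] = (8)*(-10) + (0)*(1) = -80
  (XY)[1][1] = (8)*(9) + (0)*(-2) = 72
XY =
[       75       -73 ]
[      -80        72 ]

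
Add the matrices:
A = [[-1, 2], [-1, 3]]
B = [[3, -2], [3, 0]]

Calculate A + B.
[[2, 0], [2, 3]]

Add corresponding elements:
(-1)+(3)=2
(2)+(-2)=0
(-1)+(3)=2
(3)+(0)=3
A + B = [[2, 0], [2, 3]]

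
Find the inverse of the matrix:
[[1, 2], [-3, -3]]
[[-1, -2/3], [1, 1/3]]

For [[a,b],[c,d]], inverse = (1/det)·[[d,-b],[-c,a]]
det = 1·-3 - 2·-3 = 3
Inverse = (1/3)·[[-3, -2], [3, 1]]
        = [[-1, -2/3], [1, 1/3]]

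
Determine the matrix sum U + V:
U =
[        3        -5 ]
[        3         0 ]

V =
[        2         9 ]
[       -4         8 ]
U + V =
[        5         4 ]
[       -1         8 ]

Matrix addition is elementwise: (U+V)[i][j] = U[i][j] + V[i][j].
  (U+V)[0][0] = (3) + (2) = 5
  (U+V)[0][1] = (-5) + (9) = 4
  (U+V)[1][0] = (3) + (-4) = -1
  (U+V)[1][1] = (0) + (8) = 8
U + V =
[        5         4 ]
[       -1         8 ]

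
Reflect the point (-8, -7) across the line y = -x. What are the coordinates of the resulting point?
(7, 8)

Reflection across line y = -x: (-8, -7) → (7, 8)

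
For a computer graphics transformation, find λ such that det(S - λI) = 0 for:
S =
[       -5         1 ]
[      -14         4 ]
λ = -3, 2

Solve det(S - λI) = 0. For a 2×2 matrix the characteristic equation is λ² - (trace)λ + det = 0.
trace(S) = a + d = -5 + 4 = -1.
det(S) = a*d - b*c = (-5)*(4) - (1)*(-14) = -20 + 14 = -6.
Characteristic equation: λ² - (-1)λ + (-6) = 0.
Discriminant = (-1)² - 4*(-6) = 1 + 24 = 25.
λ = (-1 ± √25) / 2 = (-1 ± 5) / 2 = -3, 2.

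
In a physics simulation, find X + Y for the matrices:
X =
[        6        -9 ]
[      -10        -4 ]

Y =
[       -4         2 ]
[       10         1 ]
X + Y =
[        2        -7 ]
[        0        -3 ]

Matrix addition is elementwise: (X+Y)[i][j] = X[i][j] + Y[i][j].
  (X+Y)[0][0] = (6) + (-4) = 2
  (X+Y)[0][1] = (-9) + (2) = -7
  (X+Y)[1][0] = (-10) + (10) = 0
  (X+Y)[1][1] = (-4) + (1) = -3
X + Y =
[        2        -7 ]
[        0        -3 ]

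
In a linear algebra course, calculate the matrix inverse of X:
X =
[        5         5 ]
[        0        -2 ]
det(X) = -10
X⁻¹ =
[      1/5       1/2 ]
[        0      -1/2 ]

For a 2×2 matrix X = [[a, b], [c, d]] with det(X) ≠ 0, X⁻¹ = (1/det(X)) * [[d, -b], [-c, a]].
det(X) = (5)*(-2) - (5)*(0) = -10 - 0 = -10.
X⁻¹ = (1/-10) * [[-2, -5], [0, 5]].
Dividing each entry by -10 and reducing:
X⁻¹ =
[      1/5       1/2 ]
[        0      -1/2 ]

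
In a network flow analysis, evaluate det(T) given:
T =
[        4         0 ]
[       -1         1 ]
det(T) = 4

For a 2×2 matrix [[a, b], [c, d]], det = a*d - b*c.
det(T) = (4)*(1) - (0)*(-1) = 4 - 0 = 4.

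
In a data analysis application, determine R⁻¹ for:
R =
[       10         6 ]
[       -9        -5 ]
det(R) = 4
R⁻¹ =
[     -5/4      -3/2 ]
[      9/4       5/2 ]

For a 2×2 matrix R = [[a, b], [c, d]] with det(R) ≠ 0, R⁻¹ = (1/det(R)) * [[d, -b], [-c, a]].
det(R) = (10)*(-5) - (6)*(-9) = -50 + 54 = 4.
R⁻¹ = (1/4) * [[-5, -6], [9, 10]].
Dividing each entry by 4 and reducing:
R⁻¹ =
[     -5/4      -3/2 ]
[      9/4       5/2 ]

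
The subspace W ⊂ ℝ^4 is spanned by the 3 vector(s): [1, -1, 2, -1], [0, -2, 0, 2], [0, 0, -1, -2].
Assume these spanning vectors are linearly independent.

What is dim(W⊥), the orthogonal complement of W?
dim(W⊥) = 1

For any subspace W of ℝ^n, dim(W) + dim(W⊥) = n (the whole-space dimension).
Here the given 3 vectors are linearly independent, so dim(W) = 3.
Thus dim(W⊥) = n - dim(W) = 4 - 3 = 1.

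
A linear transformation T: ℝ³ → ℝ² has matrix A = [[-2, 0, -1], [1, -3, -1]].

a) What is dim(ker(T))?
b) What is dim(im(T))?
dim(ker) = 1, dim(im) = 2

The two rows are not scalar multiples of one another (no single k satisfies row 2 = k × row 1), so they are linearly independent.
Thus rank(A) = 2.
dim(im(T)) = rank(A) = 2.
By the rank-nullity theorem applied to T: ℝ³ → ℝ², rank(A) + nullity(A) = 3 (the domain dimension), so dim(ker(T)) = 3 - 2 = 1.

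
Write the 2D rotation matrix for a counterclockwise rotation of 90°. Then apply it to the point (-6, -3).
R = [[0, -1], [1, 0]]; R·(-6, -3) = (3, -6)

Rotation matrix formula: R(θ) = [[cos θ, -sin θ], [sin θ, cos θ]]
For θ = 90°:
cos(90°) = 0
sin(90°) = 1
R = [[0, -1], [1, 0]]
Apply to (-6, -3): [0·-6 + (-1)·-3, 1·-6 + 0·-3] = (3, -6)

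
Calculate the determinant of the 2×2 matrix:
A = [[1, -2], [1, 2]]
4

For A = [[a, b], [c, d]], det(A) = a*d - b*c.
det(A) = (1)*(2) - (-2)*(1) = 2 - -2 = 4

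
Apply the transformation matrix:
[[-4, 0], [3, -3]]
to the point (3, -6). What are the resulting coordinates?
(-12, 27)

Matrix multiplication:
[[-4, 0], [3, -3]] × [3, -6]ᵀ
= [-4×3 + 0×-6, 3×3 + -3×-6]ᵀ
= [-12.0000, 27.0000]ᵀ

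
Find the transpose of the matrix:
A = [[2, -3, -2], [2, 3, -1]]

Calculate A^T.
[[2, 2], [-3, 3], [-2, -1]]

The transpose sends entry (i,j) to (j,i); rows become columns.
Row 0 of A: [2, -3, -2] -> column 0 of A^T.
Row 1 of A: [2, 3, -1] -> column 1 of A^T.
A^T = [[2, 2], [-3, 3], [-2, -1]]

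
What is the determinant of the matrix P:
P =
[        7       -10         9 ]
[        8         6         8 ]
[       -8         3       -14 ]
det(P) = -588

Expand along row 0 (cofactor expansion): det(P) = a*(e*i - f*h) - b*(d*i - f*g) + c*(d*h - e*g), where the 3×3 is [[a, b, c], [d, e, f], [g, h, i]].
Minor M_00 = (6)*(-14) - (8)*(3) = -84 - 24 = -108.
Minor M_01 = (8)*(-14) - (8)*(-8) = -112 + 64 = -48.
Minor M_02 = (8)*(3) - (6)*(-8) = 24 + 48 = 72.
det(P) = (7)*(-108) - (-10)*(-48) + (9)*(72) = -756 - 480 + 648 = -588.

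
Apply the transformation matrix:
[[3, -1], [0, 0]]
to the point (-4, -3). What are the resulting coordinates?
(-9, 0)

Matrix multiplication:
[[3, -1], [0, 0]] × [-4, -3]ᵀ
= [3×-4 + -1×-3, 0×-4 + 0×-3]ᵀ
= [-9.0000, 0.0000]ᵀ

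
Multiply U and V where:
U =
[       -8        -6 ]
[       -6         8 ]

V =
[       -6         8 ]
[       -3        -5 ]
UV =
[       66       -34 ]
[       12       -88 ]

Matrix multiplication: (UV)[i][j] = sum over k of U[i][k] * V[k][j].
  (UV)[0][0] = (-8)*(-6) + (-6)*(-3) = 66
  (UV)[0][1] = (-8)*(8) + (-6)*(-5) = -34
  (UV)[1][0] = (-6)*(-6) + (8)*(-3) = 12
  (UV)[1][1] = (-6)*(8) + (8)*(-5) = -88
UV =
[       66       -34 ]
[       12       -88 ]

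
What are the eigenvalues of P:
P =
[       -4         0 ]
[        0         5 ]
λ = -4, 5

Solve det(P - λI) = 0. For a 2×2 matrix the characteristic equation is λ² - (trace)λ + det = 0.
trace(P) = a + d = -4 + 5 = 1.
det(P) = a*d - b*c = (-4)*(5) - (0)*(0) = -20 - 0 = -20.
Characteristic equation: λ² - (1)λ + (-20) = 0.
Discriminant = (1)² - 4*(-20) = 1 + 80 = 81.
λ = (1 ± √81) / 2 = (1 ± 9) / 2 = -4, 5.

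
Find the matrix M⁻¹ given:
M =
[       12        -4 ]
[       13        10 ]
det(M) = 172
M⁻¹ =
[     5/86      1/43 ]
[  -13/172      3/43 ]

For a 2×2 matrix M = [[a, b], [c, d]] with det(M) ≠ 0, M⁻¹ = (1/det(M)) * [[d, -b], [-c, a]].
det(M) = (12)*(10) - (-4)*(13) = 120 + 52 = 172.
M⁻¹ = (1/172) * [[10, 4], [-13, 12]].
Dividing each entry by 172 and reducing:
M⁻¹ =
[     5/86      1/43 ]
[  -13/172      3/43 ]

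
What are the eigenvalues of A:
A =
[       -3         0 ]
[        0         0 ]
λ = -3, 0

Solve det(A - λI) = 0. For a 2×2 matrix the characteristic equation is λ² - (trace)λ + det = 0.
trace(A) = a + d = -3 + 0 = -3.
det(A) = a*d - b*c = (-3)*(0) - (0)*(0) = 0 - 0 = 0.
Characteristic equation: λ² - (-3)λ + (0) = 0.
Discriminant = (-3)² - 4*(0) = 9 - 0 = 9.
λ = (-3 ± √9) / 2 = (-3 ± 3) / 2 = -3, 0.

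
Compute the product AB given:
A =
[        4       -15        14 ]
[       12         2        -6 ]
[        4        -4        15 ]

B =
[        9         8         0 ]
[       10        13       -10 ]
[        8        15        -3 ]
AB =
[       -2        47       108 ]
[       80        32        -2 ]
[      116       205        -5 ]

Matrix multiplication: (AB)[i][j] = sum over k of A[i][k] * B[k][j].
  (AB)[0][0] = (4)*(9) + (-15)*(10) + (14)*(8) = -2
  (AB)[0][1] = (4)*(8) + (-15)*(13) + (14)*(15) = 47
  (AB)[0][2] = (4)*(0) + (-15)*(-10) + (14)*(-3) = 108
  (AB)[1][0] = (12)*(9) + (2)*(10) + (-6)*(8) = 80
  (AB)[1][1] = (12)*(8) + (2)*(13) + (-6)*(15) = 32
  (AB)[1][2] = (12)*(0) + (2)*(-10) + (-6)*(-3) = -2
  (AB)[2][0] = (4)*(9) + (-4)*(10) + (15)*(8) = 116
  (AB)[2][1] = (4)*(8) + (-4)*(13) + (15)*(15) = 205
  (AB)[2][2] = (4)*(0) + (-4)*(-10) + (15)*(-3) = -5
AB =
[       -2        47       108 ]
[       80        32        -2 ]
[      116       205        -5 ]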